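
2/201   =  2/201  =  0.01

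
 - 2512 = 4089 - 6601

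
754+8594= 9348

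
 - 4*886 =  - 3544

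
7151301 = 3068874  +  4082427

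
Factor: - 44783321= - 11^1*17^1*71^1*3373^1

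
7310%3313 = 684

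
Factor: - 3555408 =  - 2^4*3^1*74071^1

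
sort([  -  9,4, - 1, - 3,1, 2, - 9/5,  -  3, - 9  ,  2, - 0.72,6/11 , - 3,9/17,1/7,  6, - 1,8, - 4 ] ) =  [ - 9, -9 ,-4, - 3,-3,-3, -9/5, - 1,-1, - 0.72,1/7, 9/17,  6/11,  1, 2,2, 4, 6,8] 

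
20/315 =4/63 = 0.06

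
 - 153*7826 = -1197378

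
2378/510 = 1189/255  =  4.66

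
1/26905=1/26905 = 0.00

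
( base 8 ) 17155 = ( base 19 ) 12ai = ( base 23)EGF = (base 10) 7789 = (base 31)838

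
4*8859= 35436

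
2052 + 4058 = 6110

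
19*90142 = 1712698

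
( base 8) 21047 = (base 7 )34330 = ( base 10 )8743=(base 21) jh7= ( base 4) 2020213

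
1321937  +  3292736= 4614673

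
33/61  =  33/61=0.54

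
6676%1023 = 538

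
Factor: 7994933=107^1*74719^1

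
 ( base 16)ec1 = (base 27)54o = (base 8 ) 7301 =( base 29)4E7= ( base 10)3777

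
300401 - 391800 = -91399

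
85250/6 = 42625/3 =14208.33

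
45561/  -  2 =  - 22781 + 1/2 = -  22780.50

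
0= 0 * 577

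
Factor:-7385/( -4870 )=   1477/974 =2^ ( - 1) * 7^1*211^1*487^( - 1) 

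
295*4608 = 1359360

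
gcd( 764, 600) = 4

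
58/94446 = 29/47223 = 0.00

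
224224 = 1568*143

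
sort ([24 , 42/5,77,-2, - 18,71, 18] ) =[-18, - 2, 42/5,18,24,71,77]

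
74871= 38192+36679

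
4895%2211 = 473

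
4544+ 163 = 4707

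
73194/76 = 36597/38 = 963.08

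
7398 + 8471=15869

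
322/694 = 161/347 = 0.46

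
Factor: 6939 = 3^3*257^1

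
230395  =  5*46079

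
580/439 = 1 + 141/439=1.32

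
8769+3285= 12054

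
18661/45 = 18661/45 = 414.69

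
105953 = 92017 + 13936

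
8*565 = 4520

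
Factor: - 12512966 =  - 2^1*23^2*11827^1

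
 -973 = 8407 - 9380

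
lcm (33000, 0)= 0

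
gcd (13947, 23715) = 3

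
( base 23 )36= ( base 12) 63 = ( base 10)75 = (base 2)1001011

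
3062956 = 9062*338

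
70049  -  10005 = 60044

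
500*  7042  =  3521000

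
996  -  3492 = -2496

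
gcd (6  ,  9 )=3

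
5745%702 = 129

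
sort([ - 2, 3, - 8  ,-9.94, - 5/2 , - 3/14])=[ - 9.94, - 8,-5/2, - 2, - 3/14,3]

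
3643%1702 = 239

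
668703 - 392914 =275789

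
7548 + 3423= 10971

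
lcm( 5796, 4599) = 423108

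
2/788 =1/394 = 0.00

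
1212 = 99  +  1113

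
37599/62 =37599/62=606.44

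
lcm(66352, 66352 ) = 66352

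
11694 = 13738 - 2044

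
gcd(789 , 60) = 3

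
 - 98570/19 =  -98570/19  =  - 5187.89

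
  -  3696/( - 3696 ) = 1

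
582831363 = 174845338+407986025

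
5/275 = 1/55 = 0.02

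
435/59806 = 435/59806 = 0.01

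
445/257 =445/257 = 1.73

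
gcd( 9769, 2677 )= 1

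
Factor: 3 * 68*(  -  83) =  - 16932 = -2^2*3^1*17^1 * 83^1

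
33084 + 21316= 54400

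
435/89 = 4  +  79/89  =  4.89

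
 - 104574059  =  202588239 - 307162298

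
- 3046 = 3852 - 6898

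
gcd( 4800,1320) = 120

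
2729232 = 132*20676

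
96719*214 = 20697866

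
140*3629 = 508060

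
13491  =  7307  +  6184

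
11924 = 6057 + 5867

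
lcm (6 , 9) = 18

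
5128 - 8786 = -3658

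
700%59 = 51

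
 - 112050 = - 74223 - 37827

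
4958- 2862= 2096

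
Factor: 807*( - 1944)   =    -  2^3*3^6*269^1=- 1568808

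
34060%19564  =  14496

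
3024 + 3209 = 6233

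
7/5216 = 7/5216 = 0.00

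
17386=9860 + 7526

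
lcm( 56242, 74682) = 4555602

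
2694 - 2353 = 341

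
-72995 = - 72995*1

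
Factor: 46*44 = 2024 = 2^3*11^1*23^1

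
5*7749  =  38745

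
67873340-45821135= 22052205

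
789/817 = 789/817 =0.97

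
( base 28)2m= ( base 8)116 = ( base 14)58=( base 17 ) 4A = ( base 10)78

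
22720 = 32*710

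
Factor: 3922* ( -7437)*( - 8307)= 2^1*3^3*13^1*37^2*53^1*67^1*71^1  =  242297861598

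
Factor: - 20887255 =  - 5^1*4177451^1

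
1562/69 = 22 + 44/69 = 22.64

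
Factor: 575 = 5^2*23^1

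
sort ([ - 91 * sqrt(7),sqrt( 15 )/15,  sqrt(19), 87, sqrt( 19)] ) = [ - 91*sqrt(7), sqrt ( 15 )/15, sqrt ( 19 ),sqrt(19 ), 87 ]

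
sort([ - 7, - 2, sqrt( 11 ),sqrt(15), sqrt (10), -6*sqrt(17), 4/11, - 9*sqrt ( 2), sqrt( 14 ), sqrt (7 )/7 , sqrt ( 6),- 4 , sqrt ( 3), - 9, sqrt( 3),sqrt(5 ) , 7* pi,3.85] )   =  [ - 6 * sqrt ( 17), - 9*sqrt( 2),-9, - 7, - 4, - 2, 4/11, sqrt(7 )/7, sqrt( 3),sqrt(3),sqrt( 5 ),  sqrt( 6),sqrt(10 ), sqrt ( 11), sqrt ( 14),3.85, sqrt(15 ), 7 * pi ]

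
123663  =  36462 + 87201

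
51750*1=51750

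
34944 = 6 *5824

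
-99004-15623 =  - 114627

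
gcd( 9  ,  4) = 1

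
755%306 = 143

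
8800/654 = 13 + 149/327 = 13.46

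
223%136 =87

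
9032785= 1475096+7557689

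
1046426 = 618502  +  427924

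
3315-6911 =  - 3596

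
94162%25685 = 17107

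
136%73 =63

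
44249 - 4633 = 39616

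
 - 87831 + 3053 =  - 84778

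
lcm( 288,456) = 5472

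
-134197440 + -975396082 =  - 1109593522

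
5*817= 4085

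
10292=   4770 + 5522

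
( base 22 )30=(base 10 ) 66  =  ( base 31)24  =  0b1000010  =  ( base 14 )4a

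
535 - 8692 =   -  8157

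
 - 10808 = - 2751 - 8057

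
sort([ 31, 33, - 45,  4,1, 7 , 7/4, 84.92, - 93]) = [ - 93,  -  45,1, 7/4,4,  7,31,33,84.92 ]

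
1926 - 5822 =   -  3896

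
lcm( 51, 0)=0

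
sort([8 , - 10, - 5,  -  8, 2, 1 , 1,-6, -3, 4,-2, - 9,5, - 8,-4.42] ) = [ - 10, - 9, - 8,- 8, - 6, - 5,- 4.42, -3, - 2, 1,1,2, 4, 5,8] 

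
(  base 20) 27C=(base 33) SS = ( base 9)1267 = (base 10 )952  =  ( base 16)3B8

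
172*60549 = 10414428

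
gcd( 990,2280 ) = 30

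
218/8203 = 218/8203 = 0.03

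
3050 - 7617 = - 4567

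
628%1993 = 628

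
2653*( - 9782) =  -25951646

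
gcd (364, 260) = 52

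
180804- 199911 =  - 19107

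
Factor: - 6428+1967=-4461 = - 3^1*1487^1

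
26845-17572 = 9273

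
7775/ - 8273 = - 1 + 498/8273 = -0.94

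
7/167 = 7/167 = 0.04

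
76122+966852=1042974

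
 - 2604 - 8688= -11292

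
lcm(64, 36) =576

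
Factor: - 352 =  - 2^5*11^1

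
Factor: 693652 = 2^2*19^1*9127^1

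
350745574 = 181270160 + 169475414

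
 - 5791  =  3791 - 9582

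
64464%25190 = 14084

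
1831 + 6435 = 8266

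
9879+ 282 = 10161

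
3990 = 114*35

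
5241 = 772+4469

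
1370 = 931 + 439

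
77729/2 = 38864 + 1/2 =38864.50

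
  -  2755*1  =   - 2755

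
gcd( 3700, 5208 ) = 4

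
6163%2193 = 1777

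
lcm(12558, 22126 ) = 464646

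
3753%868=281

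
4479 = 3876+603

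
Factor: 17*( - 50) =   -  2^1*5^2*17^1= - 850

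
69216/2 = 34608 = 34608.00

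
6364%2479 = 1406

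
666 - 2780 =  - 2114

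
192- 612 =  - 420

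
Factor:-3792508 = -2^2*107^1*8861^1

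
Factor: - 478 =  - 2^1*239^1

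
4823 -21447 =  - 16624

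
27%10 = 7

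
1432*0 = 0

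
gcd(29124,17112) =12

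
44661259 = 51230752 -6569493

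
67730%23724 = 20282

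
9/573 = 3/191 = 0.02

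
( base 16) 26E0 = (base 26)eik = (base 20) 14HC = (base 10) 9952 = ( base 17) 2077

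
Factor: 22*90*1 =2^2*3^2 *5^1*11^1 = 1980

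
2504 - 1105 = 1399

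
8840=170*52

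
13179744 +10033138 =23212882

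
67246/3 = 67246/3 = 22415.33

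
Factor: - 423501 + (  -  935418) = - 3^2*150991^1 = - 1358919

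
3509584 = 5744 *611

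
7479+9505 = 16984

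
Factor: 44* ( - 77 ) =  - 3388 = -  2^2*7^1*11^2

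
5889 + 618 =6507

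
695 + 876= 1571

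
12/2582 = 6/1291  =  0.00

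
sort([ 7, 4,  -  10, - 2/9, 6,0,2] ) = [ - 10, - 2/9, 0, 2 , 4,6,7]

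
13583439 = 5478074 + 8105365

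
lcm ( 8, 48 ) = 48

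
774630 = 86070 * 9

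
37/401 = 37/401= 0.09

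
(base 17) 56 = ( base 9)111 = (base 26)3D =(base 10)91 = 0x5B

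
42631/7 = 42631/7 =6090.14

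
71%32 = 7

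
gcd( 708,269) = 1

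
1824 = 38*48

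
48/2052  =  4/171 = 0.02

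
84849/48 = 1767 + 11/16 = 1767.69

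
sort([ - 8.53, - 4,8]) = [ - 8.53, -4, 8]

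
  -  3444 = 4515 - 7959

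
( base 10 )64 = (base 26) 2C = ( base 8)100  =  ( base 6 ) 144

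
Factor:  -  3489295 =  - 5^1*71^1*9829^1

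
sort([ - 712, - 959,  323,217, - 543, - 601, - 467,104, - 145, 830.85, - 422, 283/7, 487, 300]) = [ - 959,  -  712,-601, - 543, - 467,-422, - 145,283/7,104, 217,300,  323,487,830.85]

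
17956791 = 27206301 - 9249510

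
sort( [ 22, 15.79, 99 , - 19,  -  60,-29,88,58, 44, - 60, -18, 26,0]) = [ - 60, - 60, - 29, - 19, - 18, 0, 15.79, 22, 26,44, 58, 88,99]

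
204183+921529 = 1125712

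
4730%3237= 1493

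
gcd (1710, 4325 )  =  5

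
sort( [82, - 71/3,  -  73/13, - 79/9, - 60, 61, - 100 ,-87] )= [ - 100, - 87, - 60, - 71/3, - 79/9 , - 73/13,61,82]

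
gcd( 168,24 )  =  24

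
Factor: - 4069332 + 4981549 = 912217 = 912217^1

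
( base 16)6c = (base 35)33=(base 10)108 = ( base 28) 3o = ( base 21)53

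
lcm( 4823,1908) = 173628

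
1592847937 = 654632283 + 938215654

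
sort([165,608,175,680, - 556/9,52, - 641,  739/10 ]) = [ - 641, - 556/9, 52, 739/10, 165,175,608,680]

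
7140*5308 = 37899120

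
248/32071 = 248/32071 = 0.01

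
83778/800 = 41889/400 = 104.72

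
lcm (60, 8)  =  120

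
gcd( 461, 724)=1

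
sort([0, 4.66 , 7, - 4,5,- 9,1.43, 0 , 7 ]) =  [ - 9, - 4, 0,0, 1.43,4.66, 5, 7, 7] 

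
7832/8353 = 7832/8353  =  0.94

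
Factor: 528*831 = 438768 = 2^4*3^2*11^1 * 277^1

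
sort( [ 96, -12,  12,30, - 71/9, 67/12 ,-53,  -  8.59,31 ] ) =[ - 53, - 12, - 8.59 , - 71/9, 67/12,12 , 30, 31, 96]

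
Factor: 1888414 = 2^1*11^1*85837^1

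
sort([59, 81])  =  [59,81]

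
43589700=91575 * 476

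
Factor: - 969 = -3^1*17^1*19^1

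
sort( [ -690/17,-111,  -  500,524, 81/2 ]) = [ - 500 ,-111, - 690/17, 81/2,524] 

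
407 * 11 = 4477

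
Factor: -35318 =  - 2^1 * 17659^1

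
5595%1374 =99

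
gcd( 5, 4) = 1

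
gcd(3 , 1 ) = 1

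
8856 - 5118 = 3738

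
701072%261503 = 178066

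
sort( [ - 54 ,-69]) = [ -69, - 54] 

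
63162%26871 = 9420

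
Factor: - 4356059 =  - 877^1*4967^1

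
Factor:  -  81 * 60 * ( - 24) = 116640 = 2^5 * 3^6* 5^1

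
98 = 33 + 65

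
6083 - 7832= - 1749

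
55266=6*9211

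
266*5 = 1330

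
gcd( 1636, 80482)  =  2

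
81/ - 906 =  - 1 + 275/302 = - 0.09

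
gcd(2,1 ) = 1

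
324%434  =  324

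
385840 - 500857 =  - 115017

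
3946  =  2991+955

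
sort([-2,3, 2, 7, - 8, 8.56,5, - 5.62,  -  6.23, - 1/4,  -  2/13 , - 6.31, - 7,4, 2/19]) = [ - 8, - 7, - 6.31 , - 6.23  ,-5.62, - 2, - 1/4, - 2/13, 2/19,2, 3, 4, 5 , 7  ,  8.56]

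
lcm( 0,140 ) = 0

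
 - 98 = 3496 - 3594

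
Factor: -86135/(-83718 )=2^ ( - 1 )*3^( - 2) * 5^1*7^1*23^1 *107^1*4651^( - 1)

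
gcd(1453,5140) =1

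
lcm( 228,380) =1140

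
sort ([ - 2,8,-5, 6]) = [ - 5 , - 2 , 6, 8 ]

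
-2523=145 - 2668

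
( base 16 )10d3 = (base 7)15362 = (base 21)9G2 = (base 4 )1003103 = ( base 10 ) 4307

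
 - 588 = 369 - 957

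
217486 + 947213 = 1164699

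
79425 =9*8825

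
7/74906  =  7/74906  =  0.00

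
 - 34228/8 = - 4279+1/2 = -  4278.50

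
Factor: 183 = 3^1*61^1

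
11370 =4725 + 6645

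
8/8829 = 8/8829  =  0.00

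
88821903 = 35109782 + 53712121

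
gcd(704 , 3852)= 4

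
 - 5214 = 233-5447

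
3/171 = 1/57 = 0.02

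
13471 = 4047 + 9424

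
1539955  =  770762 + 769193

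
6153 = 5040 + 1113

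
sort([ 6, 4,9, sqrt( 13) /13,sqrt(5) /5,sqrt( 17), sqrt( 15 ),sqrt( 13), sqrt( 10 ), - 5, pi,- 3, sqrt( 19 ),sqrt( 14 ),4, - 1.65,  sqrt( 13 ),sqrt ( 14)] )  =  [ - 5,  -  3,-1.65, sqrt (13 ) /13, sqrt( 5) /5,  pi, sqrt( 10),  sqrt( 13),sqrt( 13 ),sqrt( 14), sqrt (14 ),sqrt(15),4,4, sqrt( 17) , sqrt(19 ), 6,9 ] 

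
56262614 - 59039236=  - 2776622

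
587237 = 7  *83891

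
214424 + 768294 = 982718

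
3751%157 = 140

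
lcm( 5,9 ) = 45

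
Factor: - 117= - 3^2*13^1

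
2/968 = 1/484 = 0.00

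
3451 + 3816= 7267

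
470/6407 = 470/6407 = 0.07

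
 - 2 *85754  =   - 171508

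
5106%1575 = 381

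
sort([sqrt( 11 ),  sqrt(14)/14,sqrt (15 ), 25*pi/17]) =[ sqrt ( 14 )/14, sqrt (11),sqrt( 15 ), 25*pi/17 ]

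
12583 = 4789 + 7794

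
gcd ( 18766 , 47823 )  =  1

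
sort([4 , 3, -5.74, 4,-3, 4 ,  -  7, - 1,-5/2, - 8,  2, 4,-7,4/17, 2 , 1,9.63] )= [-8 , - 7, -7, -5.74, - 3, - 5/2, - 1,4/17,  1 , 2,2, 3, 4, 4, 4 , 4, 9.63 ]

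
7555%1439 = 360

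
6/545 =6/545  =  0.01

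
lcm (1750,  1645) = 82250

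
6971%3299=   373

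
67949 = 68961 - 1012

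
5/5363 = 5/5363 = 0.00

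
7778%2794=2190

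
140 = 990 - 850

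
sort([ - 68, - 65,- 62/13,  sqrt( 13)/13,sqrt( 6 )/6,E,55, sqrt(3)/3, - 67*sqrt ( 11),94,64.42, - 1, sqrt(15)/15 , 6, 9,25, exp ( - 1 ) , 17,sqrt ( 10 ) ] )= [ - 67*sqrt( 11), - 68, - 65,-62/13,-1,sqrt( 15)/15, sqrt( 13)/13, exp ( - 1 ),sqrt(6)/6,  sqrt(3)/3,E, sqrt( 10 ),6,9,17,25, 55,64.42 , 94]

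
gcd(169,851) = 1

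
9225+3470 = 12695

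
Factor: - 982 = - 2^1*491^1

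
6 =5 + 1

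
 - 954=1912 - 2866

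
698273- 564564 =133709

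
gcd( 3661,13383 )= 1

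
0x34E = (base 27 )149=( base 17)2fd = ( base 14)446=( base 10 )846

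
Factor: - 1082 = - 2^1*541^1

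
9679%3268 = 3143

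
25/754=25/754 = 0.03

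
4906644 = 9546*514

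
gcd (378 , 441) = 63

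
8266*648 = 5356368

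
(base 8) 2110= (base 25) 1il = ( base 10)1096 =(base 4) 101020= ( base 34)W8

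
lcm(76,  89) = 6764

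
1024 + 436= 1460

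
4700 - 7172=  -2472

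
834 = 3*278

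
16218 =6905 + 9313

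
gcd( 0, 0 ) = 0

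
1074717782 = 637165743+437552039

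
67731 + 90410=158141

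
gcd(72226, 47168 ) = 1474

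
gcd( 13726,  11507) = 1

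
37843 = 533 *71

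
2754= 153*18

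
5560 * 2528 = 14055680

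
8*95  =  760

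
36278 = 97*374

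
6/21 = 2/7  =  0.29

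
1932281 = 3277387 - 1345106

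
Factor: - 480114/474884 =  - 459/454 =- 2^( - 1) * 3^3*17^1*227^(  -  1 )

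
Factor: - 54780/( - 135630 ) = 2^1 * 3^( - 1)*83^1 *137^( - 1 ) =166/411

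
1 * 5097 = 5097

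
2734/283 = 9 + 187/283  =  9.66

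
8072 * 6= 48432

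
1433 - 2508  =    -  1075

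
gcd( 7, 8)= 1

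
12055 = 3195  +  8860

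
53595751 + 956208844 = 1009804595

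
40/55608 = 5/6951= 0.00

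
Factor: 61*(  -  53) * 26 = - 84058 = - 2^1*13^1 * 53^1 * 61^1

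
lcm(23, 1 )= 23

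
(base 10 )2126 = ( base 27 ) 2ok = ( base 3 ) 2220202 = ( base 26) 33K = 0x84e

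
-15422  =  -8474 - 6948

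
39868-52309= -12441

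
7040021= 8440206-1400185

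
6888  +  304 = 7192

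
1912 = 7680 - 5768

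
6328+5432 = 11760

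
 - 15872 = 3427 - 19299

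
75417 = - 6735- - 82152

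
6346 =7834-1488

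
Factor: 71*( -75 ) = - 3^1*5^2 * 71^1 = - 5325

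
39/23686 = 3/1822=0.00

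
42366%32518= 9848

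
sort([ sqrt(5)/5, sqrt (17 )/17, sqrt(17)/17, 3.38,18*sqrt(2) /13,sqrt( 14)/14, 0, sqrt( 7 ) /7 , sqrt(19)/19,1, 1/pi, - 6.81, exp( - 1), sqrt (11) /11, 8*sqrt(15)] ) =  [ - 6.81, 0, sqrt(19)/19 , sqrt(17 ) /17, sqrt ( 17 )/17 , sqrt( 14)/14, sqrt(11) /11, 1/pi,exp(-1), sqrt(7)/7,sqrt(5 )/5, 1, 18*sqrt (2)/13 , 3.38, 8*sqrt(15)]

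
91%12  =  7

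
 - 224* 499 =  -111776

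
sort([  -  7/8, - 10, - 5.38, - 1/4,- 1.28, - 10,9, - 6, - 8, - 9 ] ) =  [ - 10, - 10, - 9,-8, - 6, - 5.38, - 1.28, - 7/8, - 1/4,9] 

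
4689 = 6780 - 2091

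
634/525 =1+109/525 = 1.21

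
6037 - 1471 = 4566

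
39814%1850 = 964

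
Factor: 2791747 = 7^1*398821^1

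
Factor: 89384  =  2^3 * 11173^1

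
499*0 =0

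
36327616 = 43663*832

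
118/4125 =118/4125  =  0.03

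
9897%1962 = 87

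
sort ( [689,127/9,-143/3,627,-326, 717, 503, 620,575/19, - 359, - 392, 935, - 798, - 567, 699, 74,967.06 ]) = [ - 798,-567, - 392,-359, - 326, - 143/3, 127/9, 575/19, 74  ,  503,620 , 627, 689,699,  717, 935, 967.06]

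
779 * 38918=30317122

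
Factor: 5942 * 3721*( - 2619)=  - 57906566658 =- 2^1*3^3*61^2*97^1 * 2971^1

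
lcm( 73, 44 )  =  3212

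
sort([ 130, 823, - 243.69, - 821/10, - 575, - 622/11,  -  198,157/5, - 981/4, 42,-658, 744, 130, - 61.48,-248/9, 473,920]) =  [ -658, - 575,  -  981/4,-243.69, - 198, - 821/10, - 61.48 ,-622/11,  -  248/9, 157/5, 42, 130, 130, 473,744 , 823, 920]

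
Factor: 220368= 2^4*3^1 * 4591^1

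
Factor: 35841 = 3^1*13^1*919^1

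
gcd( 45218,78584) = 2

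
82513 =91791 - 9278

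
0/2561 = 0 = 0.00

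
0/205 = 0 = 0.00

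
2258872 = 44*51338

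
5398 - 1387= 4011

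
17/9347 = 17/9347   =  0.00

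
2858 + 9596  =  12454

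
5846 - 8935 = - 3089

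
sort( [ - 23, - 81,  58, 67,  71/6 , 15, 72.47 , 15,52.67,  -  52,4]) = [ - 81,- 52, - 23 , 4,71/6,15,  15, 52.67, 58,  67,72.47]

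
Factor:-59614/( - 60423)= 2^1*3^( - 1)*11^( - 1)*41^1*727^1*1831^ ( - 1)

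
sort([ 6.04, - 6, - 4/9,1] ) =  [-6,-4/9, 1,  6.04]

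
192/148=48/37 = 1.30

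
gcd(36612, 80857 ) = 1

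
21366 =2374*9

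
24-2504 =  - 2480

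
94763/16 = 94763/16 = 5922.69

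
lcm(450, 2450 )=22050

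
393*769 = 302217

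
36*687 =24732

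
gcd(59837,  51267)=1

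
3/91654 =3/91654= 0.00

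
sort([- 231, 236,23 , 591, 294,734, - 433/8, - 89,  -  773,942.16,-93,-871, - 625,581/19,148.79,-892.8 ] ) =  [ - 892.8, - 871,-773, - 625,-231,- 93, - 89,-433/8 , 23,581/19,148.79,236,294,591,734,942.16 ] 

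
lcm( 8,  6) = 24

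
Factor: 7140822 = 2^1*3^1*13^1 * 83^1*1103^1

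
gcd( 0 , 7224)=7224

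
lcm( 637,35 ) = 3185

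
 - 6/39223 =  - 1+39217/39223 = - 0.00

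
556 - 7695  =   - 7139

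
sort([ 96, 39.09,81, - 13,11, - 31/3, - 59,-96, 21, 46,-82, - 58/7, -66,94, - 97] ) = [ - 97,- 96,  -  82, - 66, - 59, - 13, - 31/3, - 58/7, 11,21, 39.09, 46,81, 94,96 ]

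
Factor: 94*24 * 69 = 155664 = 2^4*3^2*23^1*47^1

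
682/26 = 341/13 = 26.23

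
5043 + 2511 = 7554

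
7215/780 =37/4 = 9.25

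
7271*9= 65439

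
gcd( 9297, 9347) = 1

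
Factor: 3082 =2^1 * 23^1 * 67^1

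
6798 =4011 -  - 2787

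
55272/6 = 9212= 9212.00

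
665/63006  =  665/63006 = 0.01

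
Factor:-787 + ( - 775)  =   - 2^1*11^1*71^1 = -  1562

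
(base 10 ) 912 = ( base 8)1620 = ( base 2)1110010000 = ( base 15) 40c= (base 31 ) TD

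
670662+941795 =1612457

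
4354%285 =79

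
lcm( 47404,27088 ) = 189616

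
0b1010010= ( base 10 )82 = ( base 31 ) 2K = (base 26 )34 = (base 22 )3g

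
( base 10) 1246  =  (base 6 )5434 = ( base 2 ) 10011011110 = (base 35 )10l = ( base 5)14441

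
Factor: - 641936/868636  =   - 2^2*53^1*397^( - 1 )*547^( - 1 )*757^1 = - 160484/217159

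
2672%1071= 530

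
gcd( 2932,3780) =4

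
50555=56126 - 5571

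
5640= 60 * 94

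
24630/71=346 + 64/71 = 346.90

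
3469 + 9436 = 12905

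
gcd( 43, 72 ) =1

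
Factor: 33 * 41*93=3^2*11^1 * 31^1 * 41^1 = 125829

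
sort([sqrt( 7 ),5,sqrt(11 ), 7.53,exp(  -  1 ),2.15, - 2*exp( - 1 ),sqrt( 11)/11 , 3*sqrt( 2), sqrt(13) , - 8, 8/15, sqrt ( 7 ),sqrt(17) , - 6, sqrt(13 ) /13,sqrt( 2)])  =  [-8, - 6, - 2 * exp( - 1),sqrt( 13 ) /13,sqrt(11)/11,exp( - 1), 8/15,sqrt(2 ),2.15 , sqrt(7 ),sqrt ( 7 ),sqrt(11 ),sqrt( 13 ), sqrt(17),3 * sqrt(2),5, 7.53]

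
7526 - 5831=1695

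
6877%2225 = 202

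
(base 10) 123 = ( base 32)3R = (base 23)58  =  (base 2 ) 1111011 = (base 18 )6F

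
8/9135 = 8/9135 = 0.00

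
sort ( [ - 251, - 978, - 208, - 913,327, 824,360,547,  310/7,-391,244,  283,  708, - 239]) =[ - 978, - 913, - 391, -251, - 239,- 208,310/7 , 244,  283 , 327, 360,  547,708,824]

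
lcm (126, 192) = 4032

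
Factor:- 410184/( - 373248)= 2^ (  -  6 )*3^( - 1)*211^1 = 211/192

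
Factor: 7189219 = 139^1*51721^1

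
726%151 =122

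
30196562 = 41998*719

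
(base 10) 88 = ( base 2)1011000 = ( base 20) 48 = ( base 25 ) 3D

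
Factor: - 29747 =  - 151^1*197^1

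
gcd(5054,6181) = 7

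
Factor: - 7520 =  - 2^5*5^1 * 47^1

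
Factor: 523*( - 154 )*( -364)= 2^3*7^2*11^1*13^1*523^1  =  29317288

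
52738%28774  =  23964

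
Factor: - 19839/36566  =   - 51/94 = - 2^(-1)*3^1*17^1*47^( - 1 ) 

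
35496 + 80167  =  115663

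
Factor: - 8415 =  - 3^2*5^1*11^1* 17^1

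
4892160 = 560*8736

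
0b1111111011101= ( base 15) 263C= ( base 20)107h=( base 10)8157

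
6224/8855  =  6224/8855 = 0.70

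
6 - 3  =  3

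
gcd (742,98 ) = 14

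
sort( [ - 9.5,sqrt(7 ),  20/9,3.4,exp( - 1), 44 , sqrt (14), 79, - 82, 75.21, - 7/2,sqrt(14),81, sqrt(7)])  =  [-82, - 9.5 , - 7/2,exp(-1),20/9,sqrt( 7 ),sqrt( 7 ), 3.4, sqrt ( 14),sqrt( 14 ), 44,75.21,79,81 ]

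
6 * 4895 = 29370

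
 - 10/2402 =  - 1 + 1196/1201=- 0.00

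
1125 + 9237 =10362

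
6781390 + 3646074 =10427464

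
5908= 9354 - 3446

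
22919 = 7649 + 15270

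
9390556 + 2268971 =11659527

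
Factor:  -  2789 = -2789^1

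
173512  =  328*529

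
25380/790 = 32 + 10/79 = 32.13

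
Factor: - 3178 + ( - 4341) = - 7519 = - 73^1 * 103^1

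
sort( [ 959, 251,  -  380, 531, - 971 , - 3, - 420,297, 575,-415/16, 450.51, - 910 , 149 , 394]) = [  -  971, - 910, - 420, - 380, - 415/16, - 3, 149,251, 297 , 394, 450.51 , 531, 575,959 ]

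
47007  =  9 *5223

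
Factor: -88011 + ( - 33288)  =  - 3^1*40433^1 =-121299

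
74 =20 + 54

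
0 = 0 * 3008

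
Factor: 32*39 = 2^5*3^1*13^1 =1248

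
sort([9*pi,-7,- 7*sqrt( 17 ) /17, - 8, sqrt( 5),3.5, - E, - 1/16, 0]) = [-8,  -  7, - E,  -  7 * sqrt(17 )/17,-1/16,0, sqrt(5),3.5,9*pi]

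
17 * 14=238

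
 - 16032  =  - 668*24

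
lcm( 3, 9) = 9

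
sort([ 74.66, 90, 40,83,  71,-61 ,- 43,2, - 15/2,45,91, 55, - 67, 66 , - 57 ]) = [-67, - 61 ,-57, - 43 , - 15/2,2, 40,  45,  55,66,71,  74.66, 83, 90 , 91 ]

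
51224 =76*674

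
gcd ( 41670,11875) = 5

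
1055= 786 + 269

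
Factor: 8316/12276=21/31=   3^1*7^1*31^( - 1 ) 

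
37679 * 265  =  9984935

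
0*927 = 0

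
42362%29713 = 12649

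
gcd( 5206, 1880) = 2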